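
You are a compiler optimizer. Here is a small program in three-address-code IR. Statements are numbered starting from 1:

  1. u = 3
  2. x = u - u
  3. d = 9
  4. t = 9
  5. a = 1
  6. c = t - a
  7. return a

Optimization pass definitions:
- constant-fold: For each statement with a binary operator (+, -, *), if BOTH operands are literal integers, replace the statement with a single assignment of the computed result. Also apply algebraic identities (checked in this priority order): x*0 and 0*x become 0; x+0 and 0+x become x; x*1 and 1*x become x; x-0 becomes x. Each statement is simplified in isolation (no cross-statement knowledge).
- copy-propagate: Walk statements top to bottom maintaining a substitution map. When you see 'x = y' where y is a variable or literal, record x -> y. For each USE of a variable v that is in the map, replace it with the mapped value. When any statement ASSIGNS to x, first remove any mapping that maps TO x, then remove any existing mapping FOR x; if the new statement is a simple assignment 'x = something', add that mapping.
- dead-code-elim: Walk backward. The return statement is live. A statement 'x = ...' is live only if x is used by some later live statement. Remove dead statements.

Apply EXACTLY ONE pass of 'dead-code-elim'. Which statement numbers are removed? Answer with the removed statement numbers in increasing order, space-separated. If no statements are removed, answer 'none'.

Backward liveness scan:
Stmt 1 'u = 3': DEAD (u not in live set [])
Stmt 2 'x = u - u': DEAD (x not in live set [])
Stmt 3 'd = 9': DEAD (d not in live set [])
Stmt 4 't = 9': DEAD (t not in live set [])
Stmt 5 'a = 1': KEEP (a is live); live-in = []
Stmt 6 'c = t - a': DEAD (c not in live set ['a'])
Stmt 7 'return a': KEEP (return); live-in = ['a']
Removed statement numbers: [1, 2, 3, 4, 6]
Surviving IR:
  a = 1
  return a

Answer: 1 2 3 4 6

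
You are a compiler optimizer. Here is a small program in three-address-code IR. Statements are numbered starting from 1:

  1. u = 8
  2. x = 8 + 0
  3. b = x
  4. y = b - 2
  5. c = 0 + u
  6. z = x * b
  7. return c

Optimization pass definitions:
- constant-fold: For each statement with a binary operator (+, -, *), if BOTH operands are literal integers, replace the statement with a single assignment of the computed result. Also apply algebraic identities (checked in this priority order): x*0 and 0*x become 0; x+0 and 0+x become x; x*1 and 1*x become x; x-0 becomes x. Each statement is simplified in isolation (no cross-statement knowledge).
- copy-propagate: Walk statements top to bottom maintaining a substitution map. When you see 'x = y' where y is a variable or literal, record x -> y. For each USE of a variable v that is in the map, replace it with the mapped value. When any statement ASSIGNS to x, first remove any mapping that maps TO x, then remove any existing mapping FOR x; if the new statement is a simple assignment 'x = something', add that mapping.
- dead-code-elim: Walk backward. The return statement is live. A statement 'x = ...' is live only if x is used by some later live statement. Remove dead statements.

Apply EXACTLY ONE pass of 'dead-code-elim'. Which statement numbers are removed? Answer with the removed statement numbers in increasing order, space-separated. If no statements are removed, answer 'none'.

Backward liveness scan:
Stmt 1 'u = 8': KEEP (u is live); live-in = []
Stmt 2 'x = 8 + 0': DEAD (x not in live set ['u'])
Stmt 3 'b = x': DEAD (b not in live set ['u'])
Stmt 4 'y = b - 2': DEAD (y not in live set ['u'])
Stmt 5 'c = 0 + u': KEEP (c is live); live-in = ['u']
Stmt 6 'z = x * b': DEAD (z not in live set ['c'])
Stmt 7 'return c': KEEP (return); live-in = ['c']
Removed statement numbers: [2, 3, 4, 6]
Surviving IR:
  u = 8
  c = 0 + u
  return c

Answer: 2 3 4 6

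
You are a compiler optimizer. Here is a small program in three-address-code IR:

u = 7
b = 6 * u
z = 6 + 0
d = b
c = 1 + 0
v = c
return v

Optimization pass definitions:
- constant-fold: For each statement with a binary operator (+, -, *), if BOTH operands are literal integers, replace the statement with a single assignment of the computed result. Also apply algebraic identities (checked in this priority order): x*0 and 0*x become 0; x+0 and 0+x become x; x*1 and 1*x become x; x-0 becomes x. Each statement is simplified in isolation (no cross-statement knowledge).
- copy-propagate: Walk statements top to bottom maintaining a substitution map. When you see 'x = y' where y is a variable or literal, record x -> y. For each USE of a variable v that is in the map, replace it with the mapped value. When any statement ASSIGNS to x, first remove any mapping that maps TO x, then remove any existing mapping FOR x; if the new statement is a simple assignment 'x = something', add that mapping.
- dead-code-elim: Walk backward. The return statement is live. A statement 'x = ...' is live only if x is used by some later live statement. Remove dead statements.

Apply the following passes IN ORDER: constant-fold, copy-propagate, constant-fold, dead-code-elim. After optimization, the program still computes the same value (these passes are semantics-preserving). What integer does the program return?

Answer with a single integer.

Initial IR:
  u = 7
  b = 6 * u
  z = 6 + 0
  d = b
  c = 1 + 0
  v = c
  return v
After constant-fold (7 stmts):
  u = 7
  b = 6 * u
  z = 6
  d = b
  c = 1
  v = c
  return v
After copy-propagate (7 stmts):
  u = 7
  b = 6 * 7
  z = 6
  d = b
  c = 1
  v = 1
  return 1
After constant-fold (7 stmts):
  u = 7
  b = 42
  z = 6
  d = b
  c = 1
  v = 1
  return 1
After dead-code-elim (1 stmts):
  return 1
Evaluate:
  u = 7  =>  u = 7
  b = 6 * u  =>  b = 42
  z = 6 + 0  =>  z = 6
  d = b  =>  d = 42
  c = 1 + 0  =>  c = 1
  v = c  =>  v = 1
  return v = 1

Answer: 1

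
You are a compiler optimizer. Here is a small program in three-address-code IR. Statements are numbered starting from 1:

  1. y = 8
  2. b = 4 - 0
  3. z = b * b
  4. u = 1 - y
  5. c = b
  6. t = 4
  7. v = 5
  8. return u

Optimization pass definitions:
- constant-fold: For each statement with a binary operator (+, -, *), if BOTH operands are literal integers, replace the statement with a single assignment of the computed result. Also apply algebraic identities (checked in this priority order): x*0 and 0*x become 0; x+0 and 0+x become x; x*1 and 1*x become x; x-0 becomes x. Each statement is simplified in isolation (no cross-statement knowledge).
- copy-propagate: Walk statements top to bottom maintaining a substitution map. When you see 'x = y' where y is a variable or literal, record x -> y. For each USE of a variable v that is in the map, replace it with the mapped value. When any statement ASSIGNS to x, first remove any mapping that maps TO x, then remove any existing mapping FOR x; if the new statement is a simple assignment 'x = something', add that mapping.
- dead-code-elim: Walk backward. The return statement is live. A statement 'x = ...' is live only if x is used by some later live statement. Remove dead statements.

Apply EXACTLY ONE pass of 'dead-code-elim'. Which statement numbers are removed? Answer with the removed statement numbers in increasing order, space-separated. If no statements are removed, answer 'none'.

Answer: 2 3 5 6 7

Derivation:
Backward liveness scan:
Stmt 1 'y = 8': KEEP (y is live); live-in = []
Stmt 2 'b = 4 - 0': DEAD (b not in live set ['y'])
Stmt 3 'z = b * b': DEAD (z not in live set ['y'])
Stmt 4 'u = 1 - y': KEEP (u is live); live-in = ['y']
Stmt 5 'c = b': DEAD (c not in live set ['u'])
Stmt 6 't = 4': DEAD (t not in live set ['u'])
Stmt 7 'v = 5': DEAD (v not in live set ['u'])
Stmt 8 'return u': KEEP (return); live-in = ['u']
Removed statement numbers: [2, 3, 5, 6, 7]
Surviving IR:
  y = 8
  u = 1 - y
  return u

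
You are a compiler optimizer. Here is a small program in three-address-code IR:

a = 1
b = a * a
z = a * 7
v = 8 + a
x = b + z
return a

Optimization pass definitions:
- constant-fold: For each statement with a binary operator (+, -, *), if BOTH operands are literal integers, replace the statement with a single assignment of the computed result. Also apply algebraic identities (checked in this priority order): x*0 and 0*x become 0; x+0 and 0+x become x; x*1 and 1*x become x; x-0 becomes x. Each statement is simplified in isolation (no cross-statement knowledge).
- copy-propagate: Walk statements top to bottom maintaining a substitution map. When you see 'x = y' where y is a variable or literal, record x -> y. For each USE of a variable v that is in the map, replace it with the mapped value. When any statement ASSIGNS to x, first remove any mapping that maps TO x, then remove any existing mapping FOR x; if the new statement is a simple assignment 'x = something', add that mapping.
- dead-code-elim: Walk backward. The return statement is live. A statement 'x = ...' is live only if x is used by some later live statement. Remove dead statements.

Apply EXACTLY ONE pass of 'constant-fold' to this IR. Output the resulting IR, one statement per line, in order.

Answer: a = 1
b = a * a
z = a * 7
v = 8 + a
x = b + z
return a

Derivation:
Applying constant-fold statement-by-statement:
  [1] a = 1  (unchanged)
  [2] b = a * a  (unchanged)
  [3] z = a * 7  (unchanged)
  [4] v = 8 + a  (unchanged)
  [5] x = b + z  (unchanged)
  [6] return a  (unchanged)
Result (6 stmts):
  a = 1
  b = a * a
  z = a * 7
  v = 8 + a
  x = b + z
  return a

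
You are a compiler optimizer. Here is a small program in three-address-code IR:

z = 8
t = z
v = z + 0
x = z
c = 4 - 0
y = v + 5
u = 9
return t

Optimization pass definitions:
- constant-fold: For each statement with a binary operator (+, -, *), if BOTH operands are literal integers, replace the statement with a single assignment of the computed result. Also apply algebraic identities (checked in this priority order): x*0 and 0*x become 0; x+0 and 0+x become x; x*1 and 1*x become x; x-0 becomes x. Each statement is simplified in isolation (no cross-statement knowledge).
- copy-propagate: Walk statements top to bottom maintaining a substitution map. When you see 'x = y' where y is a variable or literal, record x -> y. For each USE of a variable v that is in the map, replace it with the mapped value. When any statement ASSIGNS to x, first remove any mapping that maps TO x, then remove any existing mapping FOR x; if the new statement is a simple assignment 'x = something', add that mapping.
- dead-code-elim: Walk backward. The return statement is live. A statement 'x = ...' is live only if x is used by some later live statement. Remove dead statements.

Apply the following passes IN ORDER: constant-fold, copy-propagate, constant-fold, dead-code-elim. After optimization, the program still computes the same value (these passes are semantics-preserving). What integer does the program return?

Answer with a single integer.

Answer: 8

Derivation:
Initial IR:
  z = 8
  t = z
  v = z + 0
  x = z
  c = 4 - 0
  y = v + 5
  u = 9
  return t
After constant-fold (8 stmts):
  z = 8
  t = z
  v = z
  x = z
  c = 4
  y = v + 5
  u = 9
  return t
After copy-propagate (8 stmts):
  z = 8
  t = 8
  v = 8
  x = 8
  c = 4
  y = 8 + 5
  u = 9
  return 8
After constant-fold (8 stmts):
  z = 8
  t = 8
  v = 8
  x = 8
  c = 4
  y = 13
  u = 9
  return 8
After dead-code-elim (1 stmts):
  return 8
Evaluate:
  z = 8  =>  z = 8
  t = z  =>  t = 8
  v = z + 0  =>  v = 8
  x = z  =>  x = 8
  c = 4 - 0  =>  c = 4
  y = v + 5  =>  y = 13
  u = 9  =>  u = 9
  return t = 8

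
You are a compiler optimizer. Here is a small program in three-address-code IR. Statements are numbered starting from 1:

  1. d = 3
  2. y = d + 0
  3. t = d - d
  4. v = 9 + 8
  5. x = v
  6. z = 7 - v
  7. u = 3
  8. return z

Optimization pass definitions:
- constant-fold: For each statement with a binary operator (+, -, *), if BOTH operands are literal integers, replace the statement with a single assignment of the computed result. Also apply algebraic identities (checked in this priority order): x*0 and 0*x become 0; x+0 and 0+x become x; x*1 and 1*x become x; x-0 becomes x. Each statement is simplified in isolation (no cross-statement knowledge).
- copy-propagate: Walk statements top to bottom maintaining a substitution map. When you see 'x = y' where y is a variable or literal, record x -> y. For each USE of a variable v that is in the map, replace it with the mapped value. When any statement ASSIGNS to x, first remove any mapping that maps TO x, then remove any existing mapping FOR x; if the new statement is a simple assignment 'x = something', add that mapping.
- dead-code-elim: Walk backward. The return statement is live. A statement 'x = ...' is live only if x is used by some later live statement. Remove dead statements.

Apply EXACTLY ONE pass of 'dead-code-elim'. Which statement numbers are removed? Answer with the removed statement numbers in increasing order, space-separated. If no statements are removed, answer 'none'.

Answer: 1 2 3 5 7

Derivation:
Backward liveness scan:
Stmt 1 'd = 3': DEAD (d not in live set [])
Stmt 2 'y = d + 0': DEAD (y not in live set [])
Stmt 3 't = d - d': DEAD (t not in live set [])
Stmt 4 'v = 9 + 8': KEEP (v is live); live-in = []
Stmt 5 'x = v': DEAD (x not in live set ['v'])
Stmt 6 'z = 7 - v': KEEP (z is live); live-in = ['v']
Stmt 7 'u = 3': DEAD (u not in live set ['z'])
Stmt 8 'return z': KEEP (return); live-in = ['z']
Removed statement numbers: [1, 2, 3, 5, 7]
Surviving IR:
  v = 9 + 8
  z = 7 - v
  return z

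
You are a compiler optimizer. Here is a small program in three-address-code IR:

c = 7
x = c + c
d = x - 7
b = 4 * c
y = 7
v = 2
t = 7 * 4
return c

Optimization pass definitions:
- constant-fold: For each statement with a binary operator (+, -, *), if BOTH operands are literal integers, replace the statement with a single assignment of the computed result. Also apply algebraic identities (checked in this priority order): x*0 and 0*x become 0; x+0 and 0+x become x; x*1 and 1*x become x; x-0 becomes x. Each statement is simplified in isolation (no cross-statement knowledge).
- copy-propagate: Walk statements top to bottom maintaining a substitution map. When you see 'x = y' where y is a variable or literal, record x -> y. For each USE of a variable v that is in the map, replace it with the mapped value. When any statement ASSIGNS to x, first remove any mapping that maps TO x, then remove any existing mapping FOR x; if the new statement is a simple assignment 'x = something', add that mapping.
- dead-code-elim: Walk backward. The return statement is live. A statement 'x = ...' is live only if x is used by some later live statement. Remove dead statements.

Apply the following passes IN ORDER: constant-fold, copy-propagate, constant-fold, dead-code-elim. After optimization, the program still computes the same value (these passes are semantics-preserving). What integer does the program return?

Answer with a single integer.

Answer: 7

Derivation:
Initial IR:
  c = 7
  x = c + c
  d = x - 7
  b = 4 * c
  y = 7
  v = 2
  t = 7 * 4
  return c
After constant-fold (8 stmts):
  c = 7
  x = c + c
  d = x - 7
  b = 4 * c
  y = 7
  v = 2
  t = 28
  return c
After copy-propagate (8 stmts):
  c = 7
  x = 7 + 7
  d = x - 7
  b = 4 * 7
  y = 7
  v = 2
  t = 28
  return 7
After constant-fold (8 stmts):
  c = 7
  x = 14
  d = x - 7
  b = 28
  y = 7
  v = 2
  t = 28
  return 7
After dead-code-elim (1 stmts):
  return 7
Evaluate:
  c = 7  =>  c = 7
  x = c + c  =>  x = 14
  d = x - 7  =>  d = 7
  b = 4 * c  =>  b = 28
  y = 7  =>  y = 7
  v = 2  =>  v = 2
  t = 7 * 4  =>  t = 28
  return c = 7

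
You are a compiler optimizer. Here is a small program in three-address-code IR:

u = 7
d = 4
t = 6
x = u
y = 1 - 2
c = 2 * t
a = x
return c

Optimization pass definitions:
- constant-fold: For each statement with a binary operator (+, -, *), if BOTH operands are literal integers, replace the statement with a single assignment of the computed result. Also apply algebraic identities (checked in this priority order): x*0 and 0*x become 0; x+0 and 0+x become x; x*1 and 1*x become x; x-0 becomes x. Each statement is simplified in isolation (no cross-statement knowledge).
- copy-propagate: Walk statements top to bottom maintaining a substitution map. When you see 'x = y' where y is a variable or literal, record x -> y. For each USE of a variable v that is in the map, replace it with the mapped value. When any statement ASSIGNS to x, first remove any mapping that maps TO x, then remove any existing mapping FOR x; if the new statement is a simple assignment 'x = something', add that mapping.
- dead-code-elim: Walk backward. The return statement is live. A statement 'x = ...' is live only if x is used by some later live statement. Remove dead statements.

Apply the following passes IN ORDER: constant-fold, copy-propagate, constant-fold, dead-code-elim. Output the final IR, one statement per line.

Initial IR:
  u = 7
  d = 4
  t = 6
  x = u
  y = 1 - 2
  c = 2 * t
  a = x
  return c
After constant-fold (8 stmts):
  u = 7
  d = 4
  t = 6
  x = u
  y = -1
  c = 2 * t
  a = x
  return c
After copy-propagate (8 stmts):
  u = 7
  d = 4
  t = 6
  x = 7
  y = -1
  c = 2 * 6
  a = 7
  return c
After constant-fold (8 stmts):
  u = 7
  d = 4
  t = 6
  x = 7
  y = -1
  c = 12
  a = 7
  return c
After dead-code-elim (2 stmts):
  c = 12
  return c

Answer: c = 12
return c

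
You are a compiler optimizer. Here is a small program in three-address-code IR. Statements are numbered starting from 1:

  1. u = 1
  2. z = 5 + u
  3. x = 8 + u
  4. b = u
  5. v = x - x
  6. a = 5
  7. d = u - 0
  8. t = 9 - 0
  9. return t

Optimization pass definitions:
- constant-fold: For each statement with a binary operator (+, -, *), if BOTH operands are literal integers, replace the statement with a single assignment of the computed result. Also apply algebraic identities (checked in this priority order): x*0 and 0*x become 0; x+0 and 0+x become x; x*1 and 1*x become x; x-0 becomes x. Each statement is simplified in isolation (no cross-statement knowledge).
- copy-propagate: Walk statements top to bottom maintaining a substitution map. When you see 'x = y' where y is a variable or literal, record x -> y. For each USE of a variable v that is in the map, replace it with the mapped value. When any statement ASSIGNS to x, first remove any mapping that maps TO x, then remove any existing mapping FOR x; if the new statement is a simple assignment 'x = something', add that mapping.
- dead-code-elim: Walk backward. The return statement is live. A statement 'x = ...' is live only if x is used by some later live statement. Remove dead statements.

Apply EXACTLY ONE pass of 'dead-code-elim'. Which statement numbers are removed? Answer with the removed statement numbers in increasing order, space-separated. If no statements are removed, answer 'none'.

Answer: 1 2 3 4 5 6 7

Derivation:
Backward liveness scan:
Stmt 1 'u = 1': DEAD (u not in live set [])
Stmt 2 'z = 5 + u': DEAD (z not in live set [])
Stmt 3 'x = 8 + u': DEAD (x not in live set [])
Stmt 4 'b = u': DEAD (b not in live set [])
Stmt 5 'v = x - x': DEAD (v not in live set [])
Stmt 6 'a = 5': DEAD (a not in live set [])
Stmt 7 'd = u - 0': DEAD (d not in live set [])
Stmt 8 't = 9 - 0': KEEP (t is live); live-in = []
Stmt 9 'return t': KEEP (return); live-in = ['t']
Removed statement numbers: [1, 2, 3, 4, 5, 6, 7]
Surviving IR:
  t = 9 - 0
  return t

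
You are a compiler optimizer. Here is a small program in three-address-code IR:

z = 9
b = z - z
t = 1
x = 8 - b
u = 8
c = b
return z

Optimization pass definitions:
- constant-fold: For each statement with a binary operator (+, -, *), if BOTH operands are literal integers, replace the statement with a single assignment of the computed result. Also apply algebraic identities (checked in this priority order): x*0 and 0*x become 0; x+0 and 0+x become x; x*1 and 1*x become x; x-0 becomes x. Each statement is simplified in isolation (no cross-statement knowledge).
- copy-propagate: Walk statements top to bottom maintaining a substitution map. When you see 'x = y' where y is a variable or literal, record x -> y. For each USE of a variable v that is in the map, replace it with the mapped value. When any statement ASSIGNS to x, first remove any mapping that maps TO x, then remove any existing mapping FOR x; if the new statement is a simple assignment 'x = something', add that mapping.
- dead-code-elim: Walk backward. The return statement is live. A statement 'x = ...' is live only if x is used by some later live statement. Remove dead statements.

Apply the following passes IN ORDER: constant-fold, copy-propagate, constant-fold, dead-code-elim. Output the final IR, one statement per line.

Initial IR:
  z = 9
  b = z - z
  t = 1
  x = 8 - b
  u = 8
  c = b
  return z
After constant-fold (7 stmts):
  z = 9
  b = z - z
  t = 1
  x = 8 - b
  u = 8
  c = b
  return z
After copy-propagate (7 stmts):
  z = 9
  b = 9 - 9
  t = 1
  x = 8 - b
  u = 8
  c = b
  return 9
After constant-fold (7 stmts):
  z = 9
  b = 0
  t = 1
  x = 8 - b
  u = 8
  c = b
  return 9
After dead-code-elim (1 stmts):
  return 9

Answer: return 9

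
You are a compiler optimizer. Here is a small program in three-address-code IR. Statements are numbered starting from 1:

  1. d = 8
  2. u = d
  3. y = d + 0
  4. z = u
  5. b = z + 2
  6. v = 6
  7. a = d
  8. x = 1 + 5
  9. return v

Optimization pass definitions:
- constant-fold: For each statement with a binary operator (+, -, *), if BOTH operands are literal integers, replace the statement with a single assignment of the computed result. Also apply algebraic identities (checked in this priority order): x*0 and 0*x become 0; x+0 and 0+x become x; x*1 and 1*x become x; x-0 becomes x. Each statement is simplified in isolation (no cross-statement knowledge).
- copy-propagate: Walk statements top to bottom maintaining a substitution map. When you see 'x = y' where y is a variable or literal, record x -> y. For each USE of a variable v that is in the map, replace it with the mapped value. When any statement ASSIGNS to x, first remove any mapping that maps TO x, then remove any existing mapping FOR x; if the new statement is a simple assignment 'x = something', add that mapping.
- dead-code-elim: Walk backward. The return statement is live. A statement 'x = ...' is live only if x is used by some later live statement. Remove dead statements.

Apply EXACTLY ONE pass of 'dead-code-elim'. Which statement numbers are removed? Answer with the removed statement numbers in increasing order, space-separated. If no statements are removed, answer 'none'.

Answer: 1 2 3 4 5 7 8

Derivation:
Backward liveness scan:
Stmt 1 'd = 8': DEAD (d not in live set [])
Stmt 2 'u = d': DEAD (u not in live set [])
Stmt 3 'y = d + 0': DEAD (y not in live set [])
Stmt 4 'z = u': DEAD (z not in live set [])
Stmt 5 'b = z + 2': DEAD (b not in live set [])
Stmt 6 'v = 6': KEEP (v is live); live-in = []
Stmt 7 'a = d': DEAD (a not in live set ['v'])
Stmt 8 'x = 1 + 5': DEAD (x not in live set ['v'])
Stmt 9 'return v': KEEP (return); live-in = ['v']
Removed statement numbers: [1, 2, 3, 4, 5, 7, 8]
Surviving IR:
  v = 6
  return v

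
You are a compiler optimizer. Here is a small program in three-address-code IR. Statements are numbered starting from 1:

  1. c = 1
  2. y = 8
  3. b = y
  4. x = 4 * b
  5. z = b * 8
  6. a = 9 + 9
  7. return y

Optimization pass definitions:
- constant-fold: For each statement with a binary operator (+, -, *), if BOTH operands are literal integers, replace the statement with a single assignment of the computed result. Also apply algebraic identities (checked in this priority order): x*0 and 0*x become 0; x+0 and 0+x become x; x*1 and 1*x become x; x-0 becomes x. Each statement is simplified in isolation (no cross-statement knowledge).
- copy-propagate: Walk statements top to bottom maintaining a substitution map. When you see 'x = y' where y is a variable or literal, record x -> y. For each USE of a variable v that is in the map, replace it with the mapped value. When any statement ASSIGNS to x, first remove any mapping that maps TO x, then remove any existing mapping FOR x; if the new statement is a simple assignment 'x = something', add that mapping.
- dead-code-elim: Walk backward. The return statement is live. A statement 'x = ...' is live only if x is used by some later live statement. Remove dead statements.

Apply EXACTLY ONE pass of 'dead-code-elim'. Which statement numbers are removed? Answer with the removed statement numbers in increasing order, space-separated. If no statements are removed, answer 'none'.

Answer: 1 3 4 5 6

Derivation:
Backward liveness scan:
Stmt 1 'c = 1': DEAD (c not in live set [])
Stmt 2 'y = 8': KEEP (y is live); live-in = []
Stmt 3 'b = y': DEAD (b not in live set ['y'])
Stmt 4 'x = 4 * b': DEAD (x not in live set ['y'])
Stmt 5 'z = b * 8': DEAD (z not in live set ['y'])
Stmt 6 'a = 9 + 9': DEAD (a not in live set ['y'])
Stmt 7 'return y': KEEP (return); live-in = ['y']
Removed statement numbers: [1, 3, 4, 5, 6]
Surviving IR:
  y = 8
  return y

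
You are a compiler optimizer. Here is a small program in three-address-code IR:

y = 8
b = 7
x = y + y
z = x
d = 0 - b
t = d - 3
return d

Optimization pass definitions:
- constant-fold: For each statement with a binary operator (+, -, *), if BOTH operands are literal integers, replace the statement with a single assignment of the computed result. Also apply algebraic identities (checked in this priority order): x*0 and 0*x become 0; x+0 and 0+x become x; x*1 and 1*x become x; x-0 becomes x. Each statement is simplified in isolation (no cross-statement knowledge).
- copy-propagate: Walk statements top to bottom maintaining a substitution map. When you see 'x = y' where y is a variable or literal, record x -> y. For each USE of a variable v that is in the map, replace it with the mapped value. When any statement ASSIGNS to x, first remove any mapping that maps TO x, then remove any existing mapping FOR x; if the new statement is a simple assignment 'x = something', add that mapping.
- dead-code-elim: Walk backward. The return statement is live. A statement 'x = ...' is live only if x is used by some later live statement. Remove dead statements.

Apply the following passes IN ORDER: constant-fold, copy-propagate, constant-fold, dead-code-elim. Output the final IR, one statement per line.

Answer: d = -7
return d

Derivation:
Initial IR:
  y = 8
  b = 7
  x = y + y
  z = x
  d = 0 - b
  t = d - 3
  return d
After constant-fold (7 stmts):
  y = 8
  b = 7
  x = y + y
  z = x
  d = 0 - b
  t = d - 3
  return d
After copy-propagate (7 stmts):
  y = 8
  b = 7
  x = 8 + 8
  z = x
  d = 0 - 7
  t = d - 3
  return d
After constant-fold (7 stmts):
  y = 8
  b = 7
  x = 16
  z = x
  d = -7
  t = d - 3
  return d
After dead-code-elim (2 stmts):
  d = -7
  return d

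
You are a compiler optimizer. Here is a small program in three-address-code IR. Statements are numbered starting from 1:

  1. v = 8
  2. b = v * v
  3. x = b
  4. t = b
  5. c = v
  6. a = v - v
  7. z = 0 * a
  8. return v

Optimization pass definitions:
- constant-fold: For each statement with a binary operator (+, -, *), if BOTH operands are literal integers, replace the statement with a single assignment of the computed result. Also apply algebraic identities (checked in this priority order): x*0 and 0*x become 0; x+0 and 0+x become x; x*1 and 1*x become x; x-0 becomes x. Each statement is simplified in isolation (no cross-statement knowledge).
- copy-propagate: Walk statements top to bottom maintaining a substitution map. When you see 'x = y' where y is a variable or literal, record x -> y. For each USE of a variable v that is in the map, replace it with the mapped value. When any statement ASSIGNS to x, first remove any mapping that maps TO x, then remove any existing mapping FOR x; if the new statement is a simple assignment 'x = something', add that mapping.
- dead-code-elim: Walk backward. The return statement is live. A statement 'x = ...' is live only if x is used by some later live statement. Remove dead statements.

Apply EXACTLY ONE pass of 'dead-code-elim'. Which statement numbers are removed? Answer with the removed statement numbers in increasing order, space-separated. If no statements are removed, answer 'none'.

Backward liveness scan:
Stmt 1 'v = 8': KEEP (v is live); live-in = []
Stmt 2 'b = v * v': DEAD (b not in live set ['v'])
Stmt 3 'x = b': DEAD (x not in live set ['v'])
Stmt 4 't = b': DEAD (t not in live set ['v'])
Stmt 5 'c = v': DEAD (c not in live set ['v'])
Stmt 6 'a = v - v': DEAD (a not in live set ['v'])
Stmt 7 'z = 0 * a': DEAD (z not in live set ['v'])
Stmt 8 'return v': KEEP (return); live-in = ['v']
Removed statement numbers: [2, 3, 4, 5, 6, 7]
Surviving IR:
  v = 8
  return v

Answer: 2 3 4 5 6 7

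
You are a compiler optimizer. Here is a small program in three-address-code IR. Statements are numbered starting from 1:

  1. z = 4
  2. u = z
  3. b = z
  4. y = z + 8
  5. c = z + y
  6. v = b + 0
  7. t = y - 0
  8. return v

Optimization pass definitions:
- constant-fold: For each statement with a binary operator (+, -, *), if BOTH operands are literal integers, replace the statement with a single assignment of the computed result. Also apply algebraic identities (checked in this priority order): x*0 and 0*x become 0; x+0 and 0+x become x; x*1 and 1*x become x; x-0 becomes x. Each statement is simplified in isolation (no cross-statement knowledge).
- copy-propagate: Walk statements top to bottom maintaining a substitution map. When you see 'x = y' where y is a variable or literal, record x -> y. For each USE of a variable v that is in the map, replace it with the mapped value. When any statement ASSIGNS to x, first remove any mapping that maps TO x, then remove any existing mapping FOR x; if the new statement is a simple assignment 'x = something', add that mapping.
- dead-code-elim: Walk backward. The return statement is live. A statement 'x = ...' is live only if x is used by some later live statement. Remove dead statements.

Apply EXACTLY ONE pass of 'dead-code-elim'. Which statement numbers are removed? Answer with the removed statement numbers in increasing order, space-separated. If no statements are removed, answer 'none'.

Backward liveness scan:
Stmt 1 'z = 4': KEEP (z is live); live-in = []
Stmt 2 'u = z': DEAD (u not in live set ['z'])
Stmt 3 'b = z': KEEP (b is live); live-in = ['z']
Stmt 4 'y = z + 8': DEAD (y not in live set ['b'])
Stmt 5 'c = z + y': DEAD (c not in live set ['b'])
Stmt 6 'v = b + 0': KEEP (v is live); live-in = ['b']
Stmt 7 't = y - 0': DEAD (t not in live set ['v'])
Stmt 8 'return v': KEEP (return); live-in = ['v']
Removed statement numbers: [2, 4, 5, 7]
Surviving IR:
  z = 4
  b = z
  v = b + 0
  return v

Answer: 2 4 5 7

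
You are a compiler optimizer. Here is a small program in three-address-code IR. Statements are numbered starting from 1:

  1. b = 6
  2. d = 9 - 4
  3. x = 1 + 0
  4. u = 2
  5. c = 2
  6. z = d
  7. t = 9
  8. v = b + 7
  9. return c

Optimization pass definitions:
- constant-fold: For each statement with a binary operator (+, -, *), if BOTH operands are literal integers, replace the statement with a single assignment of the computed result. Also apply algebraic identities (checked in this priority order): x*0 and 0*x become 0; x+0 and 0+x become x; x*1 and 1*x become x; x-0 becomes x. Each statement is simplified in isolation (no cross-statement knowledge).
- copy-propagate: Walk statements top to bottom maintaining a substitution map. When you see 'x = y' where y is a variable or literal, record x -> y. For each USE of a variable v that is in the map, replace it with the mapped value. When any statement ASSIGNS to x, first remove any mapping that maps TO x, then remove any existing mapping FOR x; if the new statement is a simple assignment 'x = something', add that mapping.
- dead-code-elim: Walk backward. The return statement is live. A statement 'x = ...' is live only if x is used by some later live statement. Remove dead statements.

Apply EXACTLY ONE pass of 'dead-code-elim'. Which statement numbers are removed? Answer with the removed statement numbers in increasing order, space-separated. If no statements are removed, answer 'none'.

Answer: 1 2 3 4 6 7 8

Derivation:
Backward liveness scan:
Stmt 1 'b = 6': DEAD (b not in live set [])
Stmt 2 'd = 9 - 4': DEAD (d not in live set [])
Stmt 3 'x = 1 + 0': DEAD (x not in live set [])
Stmt 4 'u = 2': DEAD (u not in live set [])
Stmt 5 'c = 2': KEEP (c is live); live-in = []
Stmt 6 'z = d': DEAD (z not in live set ['c'])
Stmt 7 't = 9': DEAD (t not in live set ['c'])
Stmt 8 'v = b + 7': DEAD (v not in live set ['c'])
Stmt 9 'return c': KEEP (return); live-in = ['c']
Removed statement numbers: [1, 2, 3, 4, 6, 7, 8]
Surviving IR:
  c = 2
  return c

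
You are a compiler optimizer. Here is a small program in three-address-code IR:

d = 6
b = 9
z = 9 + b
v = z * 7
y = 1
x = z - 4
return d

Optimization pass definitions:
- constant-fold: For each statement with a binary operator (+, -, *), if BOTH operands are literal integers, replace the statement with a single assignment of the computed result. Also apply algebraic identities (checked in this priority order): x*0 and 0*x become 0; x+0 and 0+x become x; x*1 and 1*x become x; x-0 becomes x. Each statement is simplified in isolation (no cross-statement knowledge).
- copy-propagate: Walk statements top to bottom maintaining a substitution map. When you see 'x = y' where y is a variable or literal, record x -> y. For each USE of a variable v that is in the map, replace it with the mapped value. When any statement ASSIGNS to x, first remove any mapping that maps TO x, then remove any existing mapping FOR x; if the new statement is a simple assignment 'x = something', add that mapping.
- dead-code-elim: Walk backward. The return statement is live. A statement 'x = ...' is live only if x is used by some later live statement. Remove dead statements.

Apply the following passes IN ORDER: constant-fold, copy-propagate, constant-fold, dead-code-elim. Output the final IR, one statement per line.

Answer: return 6

Derivation:
Initial IR:
  d = 6
  b = 9
  z = 9 + b
  v = z * 7
  y = 1
  x = z - 4
  return d
After constant-fold (7 stmts):
  d = 6
  b = 9
  z = 9 + b
  v = z * 7
  y = 1
  x = z - 4
  return d
After copy-propagate (7 stmts):
  d = 6
  b = 9
  z = 9 + 9
  v = z * 7
  y = 1
  x = z - 4
  return 6
After constant-fold (7 stmts):
  d = 6
  b = 9
  z = 18
  v = z * 7
  y = 1
  x = z - 4
  return 6
After dead-code-elim (1 stmts):
  return 6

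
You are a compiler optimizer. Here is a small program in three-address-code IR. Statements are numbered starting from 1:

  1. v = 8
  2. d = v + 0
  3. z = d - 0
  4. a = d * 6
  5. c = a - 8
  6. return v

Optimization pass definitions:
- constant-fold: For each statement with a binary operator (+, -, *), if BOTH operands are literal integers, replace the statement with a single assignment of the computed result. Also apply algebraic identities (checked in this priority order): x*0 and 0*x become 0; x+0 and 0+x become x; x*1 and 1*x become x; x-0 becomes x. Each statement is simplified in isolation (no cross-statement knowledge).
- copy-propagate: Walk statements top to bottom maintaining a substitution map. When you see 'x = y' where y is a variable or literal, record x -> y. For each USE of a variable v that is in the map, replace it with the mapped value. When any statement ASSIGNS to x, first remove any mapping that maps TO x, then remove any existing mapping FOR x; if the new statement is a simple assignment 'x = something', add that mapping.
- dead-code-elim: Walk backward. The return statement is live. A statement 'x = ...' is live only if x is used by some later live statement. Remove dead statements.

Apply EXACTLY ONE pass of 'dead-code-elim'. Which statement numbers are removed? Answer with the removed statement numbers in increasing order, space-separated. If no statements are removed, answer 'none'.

Backward liveness scan:
Stmt 1 'v = 8': KEEP (v is live); live-in = []
Stmt 2 'd = v + 0': DEAD (d not in live set ['v'])
Stmt 3 'z = d - 0': DEAD (z not in live set ['v'])
Stmt 4 'a = d * 6': DEAD (a not in live set ['v'])
Stmt 5 'c = a - 8': DEAD (c not in live set ['v'])
Stmt 6 'return v': KEEP (return); live-in = ['v']
Removed statement numbers: [2, 3, 4, 5]
Surviving IR:
  v = 8
  return v

Answer: 2 3 4 5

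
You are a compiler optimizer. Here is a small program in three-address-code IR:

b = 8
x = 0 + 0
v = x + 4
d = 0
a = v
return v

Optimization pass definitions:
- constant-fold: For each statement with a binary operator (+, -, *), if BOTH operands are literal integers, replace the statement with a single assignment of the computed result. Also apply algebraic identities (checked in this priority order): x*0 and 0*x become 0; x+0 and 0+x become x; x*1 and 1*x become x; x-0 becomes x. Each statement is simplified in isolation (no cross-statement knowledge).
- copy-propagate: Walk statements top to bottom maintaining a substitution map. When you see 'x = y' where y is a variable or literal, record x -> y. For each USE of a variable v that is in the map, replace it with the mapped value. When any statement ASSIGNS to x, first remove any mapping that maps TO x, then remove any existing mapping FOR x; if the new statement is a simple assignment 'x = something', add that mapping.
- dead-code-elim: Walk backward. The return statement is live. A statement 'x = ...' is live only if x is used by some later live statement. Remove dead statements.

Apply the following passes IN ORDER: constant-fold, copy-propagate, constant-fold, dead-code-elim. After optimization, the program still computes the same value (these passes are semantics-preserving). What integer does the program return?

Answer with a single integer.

Answer: 4

Derivation:
Initial IR:
  b = 8
  x = 0 + 0
  v = x + 4
  d = 0
  a = v
  return v
After constant-fold (6 stmts):
  b = 8
  x = 0
  v = x + 4
  d = 0
  a = v
  return v
After copy-propagate (6 stmts):
  b = 8
  x = 0
  v = 0 + 4
  d = 0
  a = v
  return v
After constant-fold (6 stmts):
  b = 8
  x = 0
  v = 4
  d = 0
  a = v
  return v
After dead-code-elim (2 stmts):
  v = 4
  return v
Evaluate:
  b = 8  =>  b = 8
  x = 0 + 0  =>  x = 0
  v = x + 4  =>  v = 4
  d = 0  =>  d = 0
  a = v  =>  a = 4
  return v = 4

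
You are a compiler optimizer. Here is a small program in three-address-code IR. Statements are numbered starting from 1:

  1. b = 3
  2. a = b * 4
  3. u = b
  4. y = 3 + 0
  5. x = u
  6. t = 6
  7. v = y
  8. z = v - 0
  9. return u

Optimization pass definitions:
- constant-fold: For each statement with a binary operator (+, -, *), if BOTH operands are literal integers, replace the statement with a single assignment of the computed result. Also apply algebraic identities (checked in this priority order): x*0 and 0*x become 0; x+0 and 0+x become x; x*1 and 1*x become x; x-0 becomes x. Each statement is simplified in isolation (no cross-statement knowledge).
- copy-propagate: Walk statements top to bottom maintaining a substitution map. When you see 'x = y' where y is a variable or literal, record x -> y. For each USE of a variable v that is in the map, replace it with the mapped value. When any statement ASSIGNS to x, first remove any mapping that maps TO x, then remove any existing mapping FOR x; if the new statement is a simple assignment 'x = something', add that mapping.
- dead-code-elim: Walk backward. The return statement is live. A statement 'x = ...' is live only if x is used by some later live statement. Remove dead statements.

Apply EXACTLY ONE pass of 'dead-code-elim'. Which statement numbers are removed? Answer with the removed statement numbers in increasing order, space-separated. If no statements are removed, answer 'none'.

Answer: 2 4 5 6 7 8

Derivation:
Backward liveness scan:
Stmt 1 'b = 3': KEEP (b is live); live-in = []
Stmt 2 'a = b * 4': DEAD (a not in live set ['b'])
Stmt 3 'u = b': KEEP (u is live); live-in = ['b']
Stmt 4 'y = 3 + 0': DEAD (y not in live set ['u'])
Stmt 5 'x = u': DEAD (x not in live set ['u'])
Stmt 6 't = 6': DEAD (t not in live set ['u'])
Stmt 7 'v = y': DEAD (v not in live set ['u'])
Stmt 8 'z = v - 0': DEAD (z not in live set ['u'])
Stmt 9 'return u': KEEP (return); live-in = ['u']
Removed statement numbers: [2, 4, 5, 6, 7, 8]
Surviving IR:
  b = 3
  u = b
  return u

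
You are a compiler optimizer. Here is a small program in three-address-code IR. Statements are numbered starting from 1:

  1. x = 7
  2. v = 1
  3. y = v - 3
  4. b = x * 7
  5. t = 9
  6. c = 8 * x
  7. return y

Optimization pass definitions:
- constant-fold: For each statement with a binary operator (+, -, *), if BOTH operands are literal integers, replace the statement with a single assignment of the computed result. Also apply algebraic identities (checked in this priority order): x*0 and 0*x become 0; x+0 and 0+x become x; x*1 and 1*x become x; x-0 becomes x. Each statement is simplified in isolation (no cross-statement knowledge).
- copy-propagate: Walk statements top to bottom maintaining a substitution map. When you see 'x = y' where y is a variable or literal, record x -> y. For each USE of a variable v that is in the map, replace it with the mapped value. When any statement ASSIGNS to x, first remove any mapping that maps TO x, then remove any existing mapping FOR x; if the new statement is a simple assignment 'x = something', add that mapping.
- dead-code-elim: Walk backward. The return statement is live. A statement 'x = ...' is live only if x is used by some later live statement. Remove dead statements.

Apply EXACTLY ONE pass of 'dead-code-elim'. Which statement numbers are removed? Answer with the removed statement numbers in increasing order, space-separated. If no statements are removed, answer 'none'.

Answer: 1 4 5 6

Derivation:
Backward liveness scan:
Stmt 1 'x = 7': DEAD (x not in live set [])
Stmt 2 'v = 1': KEEP (v is live); live-in = []
Stmt 3 'y = v - 3': KEEP (y is live); live-in = ['v']
Stmt 4 'b = x * 7': DEAD (b not in live set ['y'])
Stmt 5 't = 9': DEAD (t not in live set ['y'])
Stmt 6 'c = 8 * x': DEAD (c not in live set ['y'])
Stmt 7 'return y': KEEP (return); live-in = ['y']
Removed statement numbers: [1, 4, 5, 6]
Surviving IR:
  v = 1
  y = v - 3
  return y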